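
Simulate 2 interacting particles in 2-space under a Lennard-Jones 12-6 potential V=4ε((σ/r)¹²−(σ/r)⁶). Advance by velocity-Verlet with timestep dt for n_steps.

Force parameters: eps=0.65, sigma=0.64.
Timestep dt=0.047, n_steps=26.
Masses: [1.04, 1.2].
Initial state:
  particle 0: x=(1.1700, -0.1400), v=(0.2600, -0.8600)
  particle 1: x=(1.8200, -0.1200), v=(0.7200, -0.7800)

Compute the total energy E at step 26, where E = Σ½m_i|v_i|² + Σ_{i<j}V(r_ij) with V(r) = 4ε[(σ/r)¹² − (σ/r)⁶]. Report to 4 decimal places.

step 0: x0=(1.1700, -0.1400) x1=(1.8200, -0.1200)
step 1: x0=(1.1633, -0.1810) x1=(1.8702, -0.1562)
step 2: x0=(1.1541, -0.2221) x1=(1.9226, -0.1922)
step 3: x0=(1.1497, -0.2630) x1=(1.9708, -0.2285)
step 4: x0=(1.1503, -0.3037) x1=(2.0148, -0.2649)
step 5: x0=(1.1551, -0.3442) x1=(2.0550, -0.3015)
step 6: x0=(1.1635, -0.3845) x1=(2.0923, -0.3382)
step 7: x0=(1.1747, -0.4247) x1=(2.1269, -0.3751)
step 8: x0=(1.1886, -0.4648) x1=(2.1593, -0.4121)
step 9: x0=(1.2048, -0.5047) x1=(2.1897, -0.4491)
step 10: x0=(1.2232, -0.5445) x1=(2.2182, -0.4863)
step 11: x0=(1.2435, -0.5842) x1=(2.2450, -0.5236)
step 12: x0=(1.2658, -0.6238) x1=(2.2702, -0.5610)
step 13: x0=(1.2899, -0.6632) x1=(2.2937, -0.5985)
step 14: x0=(1.3159, -0.7026) x1=(2.3156, -0.6361)
step 15: x0=(1.3439, -0.7418) x1=(2.3357, -0.6738)
step 16: x0=(1.3739, -0.7808) x1=(2.3542, -0.7117)
step 17: x0=(1.4061, -0.8198) x1=(2.3707, -0.7496)
step 18: x0=(1.4406, -0.8585) x1=(2.3852, -0.7877)
step 19: x0=(1.4779, -0.8970) x1=(2.3973, -0.8260)
step 20: x0=(1.5183, -0.9353) x1=(2.4068, -0.8645)
step 21: x0=(1.5623, -0.9733) x1=(2.4130, -0.9033)
step 22: x0=(1.6108, -1.0110) x1=(2.4155, -0.9423)
step 23: x0=(1.6644, -1.0482) x1=(2.4135, -0.9818)
step 24: x0=(1.7220, -1.0850) x1=(2.4080, -1.0215)
step 25: x0=(1.7708, -1.1227) x1=(2.4101, -1.0606)
step 26: x0=(1.7715, -1.1650) x1=(2.4539, -1.0956)
step 0 velocities: v0=(0.2600, -0.8600) v1=(0.7200, -0.7800)
step 0: KE=1.0958, PE=-0.2159, E=0.8799
step 26 velocities: v0=(-0.0919, -0.9116) v1=(1.0250, -0.7353)
step 26: KE=1.3913, PE=-0.5833, E=0.8080

0.8080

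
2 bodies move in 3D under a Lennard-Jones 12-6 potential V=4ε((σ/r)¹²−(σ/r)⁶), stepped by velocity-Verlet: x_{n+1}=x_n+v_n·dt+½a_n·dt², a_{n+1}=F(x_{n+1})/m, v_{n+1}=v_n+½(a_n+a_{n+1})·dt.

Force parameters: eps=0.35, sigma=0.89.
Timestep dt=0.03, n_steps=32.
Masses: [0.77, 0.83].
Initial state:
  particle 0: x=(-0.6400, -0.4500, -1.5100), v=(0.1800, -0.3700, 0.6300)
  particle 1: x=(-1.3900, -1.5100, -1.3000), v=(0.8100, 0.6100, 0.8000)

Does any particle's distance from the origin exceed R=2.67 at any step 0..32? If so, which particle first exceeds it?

no

step 0: x0=(-0.6400, -0.4500, -1.5100) x1=(-1.3900, -1.5100, -1.3000)
step 1: x0=(-0.6348, -0.4613, -1.4911) x1=(-1.3655, -1.4915, -1.2760)
step 2: x0=(-0.6299, -0.4732, -1.4720) x1=(-1.3407, -1.4725, -1.2522)
step 3: x0=(-0.6255, -0.4857, -1.4528) x1=(-1.3155, -1.4529, -1.2285)
step 4: x0=(-0.6216, -0.4989, -1.4334) x1=(-1.2898, -1.4326, -1.2049)
step 5: x0=(-0.6182, -0.5129, -1.4139) x1=(-1.2636, -1.4117, -1.1815)
step 6: x0=(-0.6155, -0.5277, -1.3941) x1=(-1.2369, -1.3899, -1.1583)
step 7: x0=(-0.6134, -0.5434, -1.3741) x1=(-1.2095, -1.3673, -1.1353)
step 8: x0=(-0.6118, -0.5598, -1.3539) x1=(-1.1817, -1.3441, -1.1125)
step 9: x0=(-0.6102, -0.5762, -1.3337) x1=(-1.1539, -1.3209, -1.0897)
step 10: x0=(-0.6073, -0.5908, -1.3141) x1=(-1.1272, -1.2993, -1.0664)
step 11: x0=(-0.6007, -0.6004, -1.2962) x1=(-1.1041, -1.2825, -1.0415)
step 12: x0=(-0.5871, -0.6005, -1.2819) x1=(-1.0874, -1.2743, -1.0132)
step 13: x0=(-0.5660, -0.5905, -1.2716) x1=(-1.0776, -1.2756, -0.9813)
step 14: x0=(-0.5402, -0.5742, -1.2640) x1=(-1.0723, -1.2828, -0.9468)
step 15: x0=(-0.5125, -0.5554, -1.2574) x1=(-1.0686, -1.2921, -0.9113)
step 16: x0=(-0.4846, -0.5364, -1.2510) x1=(-1.0652, -1.3018, -0.8757)
step 17: x0=(-0.4571, -0.5178, -1.2444) x1=(-1.0614, -1.3111, -0.8403)
step 18: x0=(-0.4302, -0.5000, -1.2374) x1=(-1.0570, -1.3196, -0.8053)
step 19: x0=(-0.4039, -0.4830, -1.2299) x1=(-1.0521, -1.3273, -0.7707)
step 20: x0=(-0.3782, -0.4668, -1.2221) x1=(-1.0467, -1.3344, -0.7364)
step 21: x0=(-0.3530, -0.4512, -1.2138) x1=(-1.0408, -1.3408, -0.7025)
step 22: x0=(-0.3282, -0.4362, -1.2053) x1=(-1.0344, -1.3467, -0.6689)
step 23: x0=(-0.3038, -0.4217, -1.1964) x1=(-1.0277, -1.3522, -0.6356)
step 24: x0=(-0.2798, -0.4076, -1.1873) x1=(-1.0207, -1.3572, -0.6025)
step 25: x0=(-0.2560, -0.3939, -1.1780) x1=(-1.0135, -1.3620, -0.5697)
step 26: x0=(-0.2325, -0.3806, -1.1684) x1=(-1.0060, -1.3664, -0.5370)
step 27: x0=(-0.2092, -0.3675, -1.1587) x1=(-0.9983, -1.3705, -0.5045)
step 28: x0=(-0.1861, -0.3546, -1.1489) x1=(-0.9904, -1.3744, -0.4721)
step 29: x0=(-0.1632, -0.3419, -1.1388) x1=(-0.9823, -1.3782, -0.4399)
step 30: x0=(-0.1404, -0.3295, -1.1287) x1=(-0.9742, -1.3817, -0.4077)
step 31: x0=(-0.1178, -0.3172, -1.1184) x1=(-0.9659, -1.3851, -0.3757)
step 32: x0=(-0.0952, -0.3050, -1.1081) x1=(-0.9575, -1.3884, -0.3438)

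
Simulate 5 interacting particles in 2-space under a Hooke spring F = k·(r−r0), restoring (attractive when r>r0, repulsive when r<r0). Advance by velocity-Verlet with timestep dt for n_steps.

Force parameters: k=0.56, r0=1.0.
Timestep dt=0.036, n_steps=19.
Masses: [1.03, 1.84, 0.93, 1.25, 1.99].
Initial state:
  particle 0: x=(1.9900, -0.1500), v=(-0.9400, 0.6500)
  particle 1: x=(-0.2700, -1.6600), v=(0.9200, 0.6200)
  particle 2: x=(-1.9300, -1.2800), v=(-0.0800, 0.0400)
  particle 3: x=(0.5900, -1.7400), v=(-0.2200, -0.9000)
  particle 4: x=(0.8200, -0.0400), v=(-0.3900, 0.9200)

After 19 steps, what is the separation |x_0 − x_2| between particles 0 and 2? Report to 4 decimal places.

step 0: x0=(1.9900, -0.1500) x1=(-0.2700, -1.6600) x2=(-1.9300, -1.2800) x3=(0.5900, -1.7400) x4=(0.8200, -0.0400)
step 1: x0=(1.9543, -0.1275) x1=(-0.2367, -1.6373) x2=(-1.9301, -1.2781) x3=(0.5819, -1.7719) x4=(0.8055, -0.0073)
step 2: x0=(1.9149, -0.1069) x1=(-0.2029, -1.6139) x2=(-1.9248, -1.2752) x3=(0.5735, -1.8026) x4=(0.7903, 0.0245)
step 3: x0=(1.8720, -0.0882) x1=(-0.1689, -1.5897) x2=(-1.9141, -1.2713) x3=(0.5648, -1.8322) x4=(0.7741, 0.0554)
step 4: x0=(1.8257, -0.0715) x1=(-0.1345, -1.5647) x2=(-1.8979, -1.2663) x3=(0.5559, -1.8606) x4=(0.7572, 0.0854)
step 5: x0=(1.7760, -0.0566) x1=(-0.0999, -1.5390) x2=(-1.8765, -1.2604) x3=(0.5466, -1.8877) x4=(0.7395, 0.1144)
step 6: x0=(1.7232, -0.0437) x1=(-0.0652, -1.5126) x2=(-1.8499, -1.2535) x3=(0.5371, -1.9134) x4=(0.7210, 0.1424)
step 7: x0=(1.6673, -0.0328) x1=(-0.0303, -1.4854) x2=(-1.8181, -1.2455) x3=(0.5274, -1.9379) x4=(0.7017, 0.1694)
step 8: x0=(1.6085, -0.0237) x1=(0.0047, -1.4575) x2=(-1.7814, -1.2365) x3=(0.5174, -1.9609) x4=(0.6816, 0.1954)
step 9: x0=(1.5470, -0.0166) x1=(0.0397, -1.4289) x2=(-1.7399, -1.2266) x3=(0.5071, -1.9825) x4=(0.6608, 0.2204)
step 10: x0=(1.4830, -0.0114) x1=(0.0748, -1.3997) x2=(-1.6937, -1.2156) x3=(0.4965, -2.0027) x4=(0.6393, 0.2444)
step 11: x0=(1.4166, -0.0080) x1=(0.1099, -1.3697) x2=(-1.6430, -1.2037) x3=(0.4857, -2.0214) x4=(0.6171, 0.2673)
step 12: x0=(1.3480, -0.0065) x1=(0.1450, -1.3391) x2=(-1.5880, -1.1908) x3=(0.4746, -2.0385) x4=(0.5942, 0.2892)
step 13: x0=(1.2774, -0.0068) x1=(0.1800, -1.3080) x2=(-1.5289, -1.1770) x3=(0.4632, -2.0541) x4=(0.5707, 0.3100)
step 14: x0=(1.2050, -0.0089) x1=(0.2149, -1.2762) x2=(-1.4660, -1.1622) x3=(0.4515, -2.0680) x4=(0.5465, 0.3298)
step 15: x0=(1.1309, -0.0128) x1=(0.2498, -1.2440) x2=(-1.3994, -1.1466) x3=(0.4395, -2.0803) x4=(0.5218, 0.3486)
step 16: x0=(1.0555, -0.0183) x1=(0.2845, -1.2112) x2=(-1.3294, -1.1302) x3=(0.4273, -2.0910) x4=(0.4965, 0.3664)
step 17: x0=(0.9787, -0.0255) x1=(0.3192, -1.1781) x2=(-1.2563, -1.1129) x3=(0.4147, -2.0999) x4=(0.4706, 0.3832)
step 18: x0=(0.9009, -0.0343) x1=(0.3536, -1.1445) x2=(-1.1803, -1.0948) x3=(0.4019, -2.1071) x4=(0.4443, 0.3990)
step 19: x0=(0.8222, -0.0447) x1=(0.3880, -1.1107) x2=(-1.1017, -1.0761) x3=(0.3888, -2.1125) x4=(0.4176, 0.4138)

2.1830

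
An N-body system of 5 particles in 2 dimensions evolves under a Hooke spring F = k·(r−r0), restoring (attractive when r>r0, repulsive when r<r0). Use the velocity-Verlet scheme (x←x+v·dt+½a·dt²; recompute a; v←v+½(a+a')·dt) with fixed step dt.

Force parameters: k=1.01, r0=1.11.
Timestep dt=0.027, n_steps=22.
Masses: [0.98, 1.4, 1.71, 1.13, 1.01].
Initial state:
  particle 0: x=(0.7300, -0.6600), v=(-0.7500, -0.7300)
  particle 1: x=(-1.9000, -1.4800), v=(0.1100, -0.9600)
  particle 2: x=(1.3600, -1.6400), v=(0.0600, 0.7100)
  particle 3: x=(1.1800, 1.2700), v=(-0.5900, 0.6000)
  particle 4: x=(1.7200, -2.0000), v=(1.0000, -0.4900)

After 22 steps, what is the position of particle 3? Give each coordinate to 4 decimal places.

(0.5994, 0.5729)

step 0: x0=(0.7300, -0.6600) x1=(-1.9000, -1.4800) x2=(1.3600, -1.6400) x3=(1.1800, 1.2700) x4=(1.7200, -2.0000)
step 1: x0=(0.7094, -0.6798) x1=(-1.8948, -1.5054) x2=(1.3610, -1.6203) x3=(1.1634, 1.2840) x4=(1.7460, -2.0123)
step 2: x0=(0.6880, -0.6996) x1=(-1.8851, -1.5297) x2=(1.3609, -1.5996) x3=(1.1456, 1.2934) x4=(1.7699, -2.0227)
step 3: x0=(0.6660, -0.7195) x1=(-1.8710, -1.5528) x2=(1.3597, -1.5780) x3=(1.1265, 1.2983) x4=(1.7916, -2.0311)
step 4: x0=(0.6433, -0.7393) x1=(-1.8526, -1.5748) x2=(1.3573, -1.5555) x3=(1.1063, 1.2987) x4=(1.8110, -2.0376)
step 5: x0=(0.6199, -0.7592) x1=(-1.8297, -1.5956) x2=(1.3538, -1.5320) x3=(1.0849, 1.2944) x4=(1.8282, -2.0421)
step 6: x0=(0.5961, -0.7790) x1=(-1.8026, -1.6151) x2=(1.3493, -1.5078) x3=(1.0624, 1.2855) x4=(1.8430, -2.0446)
step 7: x0=(0.5716, -0.7988) x1=(-1.7713, -1.6334) x2=(1.3437, -1.4827) x3=(1.0389, 1.2721) x4=(1.8554, -2.0452)
step 8: x0=(0.5467, -0.8185) x1=(-1.7358, -1.6505) x2=(1.3371, -1.4569) x3=(1.0144, 1.2541) x4=(1.8654, -2.0437)
step 9: x0=(0.5214, -0.8381) x1=(-1.6963, -1.6663) x2=(1.3295, -1.4304) x3=(0.9890, 1.2316) x4=(1.8729, -2.0402)
step 10: x0=(0.4957, -0.8576) x1=(-1.6528, -1.6809) x2=(1.3209, -1.4031) x3=(0.9626, 1.2046) x4=(1.8779, -2.0347)
step 11: x0=(0.4696, -0.8769) x1=(-1.6055, -1.6941) x2=(1.3115, -1.3753) x3=(0.9354, 1.1733) x4=(1.8805, -2.0274)
step 12: x0=(0.4432, -0.8962) x1=(-1.5545, -1.7061) x2=(1.3011, -1.3469) x3=(0.9075, 1.1376) x4=(1.8806, -2.0180)
step 13: x0=(0.4166, -0.9153) x1=(-1.4999, -1.7168) x2=(1.2899, -1.3179) x3=(0.8788, 1.0978) x4=(1.8783, -2.0069)
step 14: x0=(0.3898, -0.9342) x1=(-1.4419, -1.7263) x2=(1.2778, -1.2884) x3=(0.8496, 1.0539) x4=(1.8734, -1.9938)
step 15: x0=(0.3629, -0.9530) x1=(-1.3807, -1.7346) x2=(1.2650, -1.2584) x3=(0.8197, 1.0060) x4=(1.8662, -1.9790)
step 16: x0=(0.3360, -0.9717) x1=(-1.3163, -1.7416) x2=(1.2514, -1.2281) x3=(0.7893, 0.9543) x4=(1.8565, -1.9625)
step 17: x0=(0.3090, -0.9902) x1=(-1.2489, -1.7474) x2=(1.2371, -1.1973) x3=(0.7584, 0.8989) x4=(1.8445, -1.9443)
step 18: x0=(0.2821, -1.0085) x1=(-1.1788, -1.7520) x2=(1.2221, -1.1662) x3=(0.7272, 0.8400) x4=(1.8302, -1.9245)
step 19: x0=(0.2552, -1.0267) x1=(-1.1061, -1.7555) x2=(1.2064, -1.1348) x3=(0.6956, 0.7778) x4=(1.8136, -1.9032)
step 20: x0=(0.2286, -1.0447) x1=(-1.0310, -1.7580) x2=(1.1902, -1.1032) x3=(0.6637, 0.7124) x4=(1.7948, -1.8805)
step 21: x0=(0.2022, -1.0626) x1=(-0.9536, -1.7594) x2=(1.1734, -1.0714) x3=(0.6316, 0.6441) x4=(1.7738, -1.8564)
step 22: x0=(0.1761, -1.0803) x1=(-0.8742, -1.7597) x2=(1.1561, -1.0393) x3=(0.5994, 0.5729) x4=(1.7509, -1.8310)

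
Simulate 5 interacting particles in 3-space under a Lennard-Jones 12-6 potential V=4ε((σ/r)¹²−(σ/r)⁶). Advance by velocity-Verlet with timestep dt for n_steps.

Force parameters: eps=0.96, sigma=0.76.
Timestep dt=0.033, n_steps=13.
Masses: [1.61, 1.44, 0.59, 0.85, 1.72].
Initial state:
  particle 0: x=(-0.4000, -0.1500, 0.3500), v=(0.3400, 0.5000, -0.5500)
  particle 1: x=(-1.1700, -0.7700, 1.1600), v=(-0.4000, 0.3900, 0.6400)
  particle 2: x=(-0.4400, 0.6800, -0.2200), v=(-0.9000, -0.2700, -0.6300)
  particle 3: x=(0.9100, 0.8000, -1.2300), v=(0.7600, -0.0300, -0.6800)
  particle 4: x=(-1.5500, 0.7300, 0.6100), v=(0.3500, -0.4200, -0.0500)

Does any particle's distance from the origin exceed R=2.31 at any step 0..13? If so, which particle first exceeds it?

step 0: x0=(-0.4000, -0.1500, 0.3500) x1=(-1.1700, -0.7700, 1.1600) x2=(-0.4400, 0.6800, -0.2200) x3=(0.9100, 0.8000, -1.2300) x4=(-1.5500, 0.7300, 0.6100)
step 1: x0=(-0.3890, -0.1328, 0.3315) x1=(-1.1830, -0.7569, 1.1809) x2=(-0.4698, 0.6691, -0.2392) x3=(0.9350, 0.7990, -1.2524) x4=(-1.5383, 0.7160, 0.6083)
step 2: x0=(-0.3786, -0.1141, 0.3122) x1=(-1.1958, -0.7436, 1.2015) x2=(-0.4998, 0.6539, -0.2549) x3=(0.9599, 0.7980, -1.2747) x4=(-1.5261, 0.7019, 0.6063)
step 3: x0=(-0.3688, -0.0939, 0.2920) x1=(-1.2084, -0.7299, 1.2218) x2=(-0.5298, 0.6344, -0.2668) x3=(0.9847, 0.7970, -1.2969) x4=(-1.5135, 0.6875, 0.6042)
step 4: x0=(-0.3598, -0.0720, 0.2707) x1=(-1.2209, -0.7160, 1.2418) x2=(-0.5595, 0.6106, -0.2747) x3=(1.0095, 0.7959, -1.3191) x4=(-1.5004, 0.6728, 0.6018)
step 5: x0=(-0.3514, -0.0488, 0.2487) x1=(-1.2332, -0.7018, 1.2616) x2=(-0.5891, 0.5833, -0.2790) x3=(1.0342, 0.7948, -1.3412) x4=(-1.4868, 0.6579, 0.5991)
step 6: x0=(-0.3434, -0.0254, 0.2267) x1=(-1.2454, -0.6873, 1.2812) x2=(-0.6195, 0.5557, -0.2818) x3=(1.0588, 0.7938, -1.3633) x4=(-1.4725, 0.6427, 0.5960)
step 7: x0=(-0.3347, -0.0041, 0.2068) x1=(-1.2576, -0.6727, 1.3006) x2=(-0.6541, 0.5344, -0.2889) x3=(1.0833, 0.7927, -1.3854) x4=(-1.4576, 0.6272, 0.5925)
step 8: x0=(-0.3235, 0.0125, 0.1916) x1=(-1.2697, -0.6578, 1.3197) x2=(-0.6976, 0.5262, -0.3064) x3=(1.1079, 0.7916, -1.4074) x4=(-1.4419, 0.6114, 0.5884)
step 9: x0=(-0.3103, 0.0259, 0.1797) x1=(-1.2817, -0.6426, 1.3387) x2=(-0.7494, 0.5273, -0.3309) x3=(1.1324, 0.7905, -1.4294) x4=(-1.4253, 0.5951, 0.5837)
step 10: x0=(-0.2969, 0.0388, 0.1687) x1=(-1.2937, -0.6272, 1.3575) x2=(-0.8042, 0.5302, -0.3549) x3=(1.1568, 0.7894, -1.4513) x4=(-1.4079, 0.5785, 0.5783)
step 11: x0=(-0.2846, 0.0526, 0.1571) x1=(-1.3057, -0.6116, 1.3761) x2=(-0.8587, 0.5314, -0.3744) x3=(1.1812, 0.7883, -1.4733) x4=(-1.3895, 0.5615, 0.5719)
step 12: x0=(-0.2740, 0.0675, 0.1446) x1=(-1.3176, -0.5957, 1.3944) x2=(-0.9116, 0.5299, -0.3877) x3=(1.2056, 0.7871, -1.4952) x4=(-1.3702, 0.5441, 0.5645)
step 13: x0=(-0.2653, 0.0836, 0.1311) x1=(-1.3295, -0.5795, 1.4125) x2=(-0.9625, 0.5257, -0.3942) x3=(1.2300, 0.7860, -1.5171) x4=(-1.3498, 0.5263, 0.5558)

no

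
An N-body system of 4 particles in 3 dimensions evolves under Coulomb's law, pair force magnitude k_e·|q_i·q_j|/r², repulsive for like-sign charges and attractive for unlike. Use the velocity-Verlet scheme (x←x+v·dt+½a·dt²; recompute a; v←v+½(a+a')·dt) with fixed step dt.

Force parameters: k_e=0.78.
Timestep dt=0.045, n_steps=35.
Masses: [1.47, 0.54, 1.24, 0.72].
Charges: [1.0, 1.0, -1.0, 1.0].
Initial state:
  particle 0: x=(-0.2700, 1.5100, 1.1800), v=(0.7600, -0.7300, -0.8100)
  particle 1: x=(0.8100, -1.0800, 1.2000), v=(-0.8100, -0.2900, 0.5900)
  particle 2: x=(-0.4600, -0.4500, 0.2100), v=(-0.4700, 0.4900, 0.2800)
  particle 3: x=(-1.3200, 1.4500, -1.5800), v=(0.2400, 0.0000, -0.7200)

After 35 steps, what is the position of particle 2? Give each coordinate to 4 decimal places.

(-0.9350, 0.4473, 0.7546)

step 0: x0=(-0.2700, 1.5100, 1.1800) x1=(0.8100, -1.0800, 1.2000) x2=(-0.4600, -0.4500, 0.2100) x3=(-1.3200, 1.4500, -1.5800)
step 1: x0=(-0.2358, 1.4771, 1.1436) x1=(0.7733, -1.0931, 1.2263) x2=(-0.4810, -0.4279, 0.2227) x3=(-1.3092, 1.4499, -1.6125)
step 2: x0=(-0.2017, 1.4441, 1.1071) x1=(0.7361, -1.1063, 1.2522) x2=(-0.5017, -0.4055, 0.2357) x3=(-1.2985, 1.4497, -1.6450)
step 3: x0=(-0.1676, 1.4111, 1.0707) x1=(0.6985, -1.1195, 1.2776) x2=(-0.5222, -0.3829, 0.2489) x3=(-1.2879, 1.4494, -1.6777)
step 4: x0=(-0.1335, 1.3779, 1.0342) x1=(0.6604, -1.1328, 1.3027) x2=(-0.5423, -0.3601, 0.2624) x3=(-1.2773, 1.4490, -1.7105)
step 5: x0=(-0.0995, 1.3447, 0.9978) x1=(0.6218, -1.1462, 1.3273) x2=(-0.5621, -0.3371, 0.2762) x3=(-1.2668, 1.4484, -1.7434)
step 6: x0=(-0.0656, 1.3113, 0.9613) x1=(0.5828, -1.1597, 1.3515) x2=(-0.5817, -0.3139, 0.2902) x3=(-1.2563, 1.4477, -1.7764)
step 7: x0=(-0.0317, 1.2778, 0.9248) x1=(0.5434, -1.1732, 1.3754) x2=(-0.6008, -0.2904, 0.3044) x3=(-1.2460, 1.4470, -1.8095)
step 8: x0=(0.0020, 1.2441, 0.8882) x1=(0.5036, -1.1868, 1.3989) x2=(-0.6197, -0.2666, 0.3189) x3=(-1.2357, 1.4461, -1.8427)
step 9: x0=(0.0357, 1.2103, 0.8516) x1=(0.4633, -1.2005, 1.4220) x2=(-0.6382, -0.2426, 0.3337) x3=(-1.2255, 1.4451, -1.8760)
step 10: x0=(0.0692, 1.1763, 0.8150) x1=(0.4227, -1.2142, 1.4448) x2=(-0.6563, -0.2182, 0.3487) x3=(-1.2153, 1.4441, -1.9093)
step 11: x0=(0.1026, 1.1421, 0.7783) x1=(0.3816, -1.2280, 1.4674) x2=(-0.6740, -0.1936, 0.3639) x3=(-1.2053, 1.4430, -1.9428)
step 12: x0=(0.1357, 1.1077, 0.7416) x1=(0.3402, -1.2419, 1.4896) x2=(-0.6913, -0.1687, 0.3794) x3=(-1.1954, 1.4418, -1.9763)
step 13: x0=(0.1687, 1.0731, 0.7048) x1=(0.2984, -1.2557, 1.5116) x2=(-0.7081, -0.1435, 0.3951) x3=(-1.1855, 1.4406, -2.0099)
step 14: x0=(0.2015, 1.0383, 0.6679) x1=(0.2562, -1.2697, 1.5334) x2=(-0.7244, -0.1180, 0.4110) x3=(-1.1758, 1.4393, -2.0435)
step 15: x0=(0.2340, 1.0033, 0.6310) x1=(0.2136, -1.2836, 1.5549) x2=(-0.7403, -0.0923, 0.4271) x3=(-1.1661, 1.4380, -2.0773)
step 16: x0=(0.2663, 0.9680, 0.5941) x1=(0.1706, -1.2975, 1.5762) x2=(-0.7556, -0.0662, 0.4433) x3=(-1.1565, 1.4366, -2.1111)
step 17: x0=(0.2982, 0.9326, 0.5571) x1=(0.1273, -1.3115, 1.5974) x2=(-0.7703, -0.0399, 0.4597) x3=(-1.1471, 1.4352, -2.1449)
step 18: x0=(0.3299, 0.8969, 0.5202) x1=(0.0836, -1.3254, 1.6183) x2=(-0.7844, -0.0133, 0.4762) x3=(-1.1377, 1.4338, -2.1789)
step 19: x0=(0.3612, 0.8611, 0.4832) x1=(0.0396, -1.3393, 1.6392) x2=(-0.7979, 0.0135, 0.4928) x3=(-1.1284, 1.4323, -2.2129)
step 20: x0=(0.3921, 0.8251, 0.4463) x1=(-0.0048, -1.3532, 1.6599) x2=(-0.8108, 0.0405, 0.5095) x3=(-1.1193, 1.4308, -2.2469)
step 21: x0=(0.4228, 0.7889, 0.4094) x1=(-0.0496, -1.3670, 1.6804) x2=(-0.8231, 0.0677, 0.5263) x3=(-1.1102, 1.4294, -2.2810)
step 22: x0=(0.4530, 0.7526, 0.3725) x1=(-0.0947, -1.3807, 1.7009) x2=(-0.8347, 0.0950, 0.5430) x3=(-1.1013, 1.4279, -2.3152)
step 23: x0=(0.4829, 0.7161, 0.3358) x1=(-0.1401, -1.3943, 1.7213) x2=(-0.8457, 0.1224, 0.5598) x3=(-1.0924, 1.4264, -2.3494)
step 24: x0=(0.5124, 0.6796, 0.2991) x1=(-0.1859, -1.4078, 1.7416) x2=(-0.8561, 0.1499, 0.5765) x3=(-1.0837, 1.4249, -2.3837)
step 25: x0=(0.5416, 0.6430, 0.2624) x1=(-0.2320, -1.4212, 1.7618) x2=(-0.8658, 0.1774, 0.5931) x3=(-1.0750, 1.4235, -2.4180)
step 26: x0=(0.5704, 0.6063, 0.2259) x1=(-0.2784, -1.4344, 1.7820) x2=(-0.8750, 0.2049, 0.6097) x3=(-1.0665, 1.4220, -2.4524)
step 27: x0=(0.5990, 0.5697, 0.1895) x1=(-0.3250, -1.4475, 1.8021) x2=(-0.8836, 0.2323, 0.6263) x3=(-1.0581, 1.4206, -2.4868)
step 28: x0=(0.6272, 0.5330, 0.1532) x1=(-0.3720, -1.4604, 1.8222) x2=(-0.8916, 0.2597, 0.6427) x3=(-1.0498, 1.4192, -2.5213)
step 29: x0=(0.6551, 0.4963, 0.1171) x1=(-0.4192, -1.4732, 1.8422) x2=(-0.8991, 0.2869, 0.6590) x3=(-1.0416, 1.4179, -2.5559)
step 30: x0=(0.6828, 0.4596, 0.0811) x1=(-0.4667, -1.4857, 1.8623) x2=(-0.9062, 0.3140, 0.6753) x3=(-1.0335, 1.4166, -2.5905)
step 31: x0=(0.7102, 0.4229, 0.0451) x1=(-0.5145, -1.4981, 1.8823) x2=(-0.9127, 0.3410, 0.6914) x3=(-1.0255, 1.4153, -2.6251)
step 32: x0=(0.7374, 0.3863, 0.0094) x1=(-0.5625, -1.5102, 1.9022) x2=(-0.9189, 0.3679, 0.7074) x3=(-1.0176, 1.4141, -2.6598)
step 33: x0=(0.7644, 0.3498, -0.0263) x1=(-0.6107, -1.5222, 1.9222) x2=(-0.9246, 0.3945, 0.7232) x3=(-1.0098, 1.4129, -2.6945)
step 34: x0=(0.7912, 0.3133, -0.0618) x1=(-0.6592, -1.5339, 1.9422) x2=(-0.9300, 0.4210, 0.7390) x3=(-1.0021, 1.4118, -2.7293)
step 35: x0=(0.8179, 0.2768, -0.0972) x1=(-0.7078, -1.5453, 1.9621) x2=(-0.9350, 0.4473, 0.7546) x3=(-0.9945, 1.4107, -2.7642)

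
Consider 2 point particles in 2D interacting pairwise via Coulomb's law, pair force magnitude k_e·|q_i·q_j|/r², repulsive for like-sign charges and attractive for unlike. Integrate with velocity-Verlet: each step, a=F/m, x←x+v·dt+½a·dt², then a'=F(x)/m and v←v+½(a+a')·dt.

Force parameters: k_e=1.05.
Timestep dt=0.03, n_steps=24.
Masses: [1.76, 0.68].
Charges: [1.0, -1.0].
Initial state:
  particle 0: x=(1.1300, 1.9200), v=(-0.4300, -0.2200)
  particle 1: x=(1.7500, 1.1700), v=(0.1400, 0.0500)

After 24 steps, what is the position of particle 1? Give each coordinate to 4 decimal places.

step 0: x0=(1.1300, 1.9200) x1=(1.7500, 1.1700)
step 1: x0=(1.1173, 1.9132) x1=(1.7537, 1.1721)
step 2: x0=(1.1049, 1.9059) x1=(1.7565, 1.1752)
step 3: x0=(1.0929, 1.8983) x1=(1.7583, 1.1795)
step 4: x0=(1.0813, 1.8902) x1=(1.7592, 1.1848)
step 5: x0=(1.0701, 1.8817) x1=(1.7590, 1.1912)
step 6: x0=(1.0593, 1.8728) x1=(1.7578, 1.1986)
step 7: x0=(1.0489, 1.8636) x1=(1.7555, 1.2070)
step 8: x0=(1.0389, 1.8539) x1=(1.7522, 1.2164)
step 9: x0=(1.0294, 1.8438) x1=(1.7477, 1.2269)
step 10: x0=(1.0203, 1.8334) x1=(1.7420, 1.2383)
step 11: x0=(1.0117, 1.8226) x1=(1.7351, 1.2508)
step 12: x0=(1.0036, 1.8113) x1=(1.7270, 1.2643)
step 13: x0=(0.9960, 1.7997) x1=(1.7174, 1.2788)
step 14: x0=(0.9889, 1.7877) x1=(1.7065, 1.2943)
step 15: x0=(0.9825, 1.7753) x1=(1.6940, 1.3109)
step 16: x0=(0.9766, 1.7624) x1=(1.6800, 1.3285)
step 17: x0=(0.9714, 1.7492) x1=(1.6642, 1.3472)
step 18: x0=(0.9670, 1.7355) x1=(1.6465, 1.3670)
step 19: x0=(0.9633, 1.7214) x1=(1.6268, 1.3879)
step 20: x0=(0.9606, 1.7069) x1=(1.6048, 1.4099)
step 21: x0=(0.9587, 1.6919) x1=(1.5803, 1.4330)
step 22: x0=(0.9580, 1.6765) x1=(1.5530, 1.4574)
step 23: x0=(0.9585, 1.6606) x1=(1.5225, 1.4829)
step 24: x0=(0.9605, 1.6443) x1=(1.4881, 1.5097)

(1.4881, 1.5097)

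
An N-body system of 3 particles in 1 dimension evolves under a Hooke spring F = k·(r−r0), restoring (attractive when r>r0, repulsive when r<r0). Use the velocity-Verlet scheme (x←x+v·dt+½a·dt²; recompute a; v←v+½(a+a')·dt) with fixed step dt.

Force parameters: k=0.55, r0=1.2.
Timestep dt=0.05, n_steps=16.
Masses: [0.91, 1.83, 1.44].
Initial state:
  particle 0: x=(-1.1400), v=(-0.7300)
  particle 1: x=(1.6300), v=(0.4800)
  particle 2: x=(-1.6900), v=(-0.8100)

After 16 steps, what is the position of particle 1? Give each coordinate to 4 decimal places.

(1.6179)

step 0: x0=(-1.1400) x1=(1.6300) x2=(-1.6900)
step 1: x0=(-1.1748) x1=(1.6526) x2=(-1.7298)
step 2: x0=(-1.2062) x1=(1.6724) x2=(-1.7681)
step 3: x0=(-1.2341) x1=(1.6892) x2=(-1.8049)
step 4: x0=(-1.2584) x1=(1.7030) x2=(-1.8401)
step 5: x0=(-1.2792) x1=(1.7137) x2=(-1.8737)
step 6: x0=(-1.2963) x1=(1.7212) x2=(-1.9056)
step 7: x0=(-1.3098) x1=(1.7256) x2=(-1.9357)
step 8: x0=(-1.3196) x1=(1.7267) x2=(-1.9640)
step 9: x0=(-1.3258) x1=(1.7246) x2=(-1.9904)
step 10: x0=(-1.3284) x1=(1.7192) x2=(-2.0150)
step 11: x0=(-1.3274) x1=(1.7106) x2=(-2.0376)
step 12: x0=(-1.3230) x1=(1.6986) x2=(-2.0583)
step 13: x0=(-1.3150) x1=(1.6833) x2=(-2.0770)
step 14: x0=(-1.3037) x1=(1.6648) x2=(-2.0936)
step 15: x0=(-1.2891) x1=(1.6430) x2=(-2.1082)
step 16: x0=(-1.2713) x1=(1.6179) x2=(-2.1208)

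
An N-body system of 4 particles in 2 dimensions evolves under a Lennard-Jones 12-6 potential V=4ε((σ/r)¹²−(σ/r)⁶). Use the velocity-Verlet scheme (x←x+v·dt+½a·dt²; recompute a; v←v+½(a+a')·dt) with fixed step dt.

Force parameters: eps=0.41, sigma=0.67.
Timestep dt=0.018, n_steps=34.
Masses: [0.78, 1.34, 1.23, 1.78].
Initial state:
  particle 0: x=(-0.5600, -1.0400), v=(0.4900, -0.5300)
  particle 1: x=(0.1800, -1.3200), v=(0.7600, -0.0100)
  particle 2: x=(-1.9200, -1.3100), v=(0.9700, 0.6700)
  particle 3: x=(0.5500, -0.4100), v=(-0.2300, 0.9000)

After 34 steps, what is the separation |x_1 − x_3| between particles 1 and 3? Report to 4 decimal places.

1.3380

step 0: x0=(-0.5600, -1.0400) x1=(0.1800, -1.3200) x2=(-1.9200, -1.3100) x3=(0.5500, -0.4100)
step 1: x0=(-0.5509, -1.0496) x1=(0.1936, -1.3200) x2=(-1.9025, -1.2979) x3=(0.5458, -0.3939)
step 2: x0=(-0.5414, -1.0594) x1=(0.2069, -1.3198) x2=(-1.8850, -1.2859) x3=(0.5416, -0.3779)
step 3: x0=(-0.5313, -1.0693) x1=(0.2201, -1.3193) x2=(-1.8675, -1.2738) x3=(0.5372, -0.3621)
step 4: x0=(-0.5208, -1.0793) x1=(0.2330, -1.3186) x2=(-1.8500, -1.2617) x3=(0.5329, -0.3464)
step 5: x0=(-0.5098, -1.0895) x1=(0.2457, -1.3176) x2=(-1.8324, -1.2496) x3=(0.5284, -0.3308)
step 6: x0=(-0.4983, -1.0997) x1=(0.2582, -1.3163) x2=(-1.8147, -1.2376) x3=(0.5239, -0.3153)
step 7: x0=(-0.4864, -1.1101) x1=(0.2704, -1.3149) x2=(-1.7971, -1.2255) x3=(0.5194, -0.3000)
step 8: x0=(-0.4740, -1.1206) x1=(0.2824, -1.3133) x2=(-1.7794, -1.2134) x3=(0.5148, -0.2848)
step 9: x0=(-0.4612, -1.1311) x1=(0.2942, -1.3115) x2=(-1.7617, -1.2013) x3=(0.5102, -0.2697)
step 10: x0=(-0.4481, -1.1416) x1=(0.3058, -1.3095) x2=(-1.7439, -1.1892) x3=(0.5055, -0.2547)
step 11: x0=(-0.4347, -1.1523) x1=(0.3173, -1.3073) x2=(-1.7261, -1.1771) x3=(0.5008, -0.2398)
step 12: x0=(-0.4210, -1.1629) x1=(0.3286, -1.3050) x2=(-1.7083, -1.1650) x3=(0.4961, -0.2250)
step 13: x0=(-0.4072, -1.1735) x1=(0.3397, -1.3026) x2=(-1.6904, -1.1529) x3=(0.4913, -0.2103)
step 14: x0=(-0.3932, -1.1841) x1=(0.3509, -1.3001) x2=(-1.6725, -1.1408) x3=(0.4865, -0.1957)
step 15: x0=(-0.3793, -1.1947) x1=(0.3620, -1.2975) x2=(-1.6545, -1.1287) x3=(0.4817, -0.1812)
step 16: x0=(-0.3655, -1.2052) x1=(0.3732, -1.2948) x2=(-1.6365, -1.1166) x3=(0.4769, -0.1667)
step 17: x0=(-0.3519, -1.2157) x1=(0.3845, -1.2920) x2=(-1.6185, -1.1045) x3=(0.4720, -0.1524)
step 18: x0=(-0.3386, -1.2261) x1=(0.3960, -1.2892) x2=(-1.6004, -1.0924) x3=(0.4671, -0.1381)
step 19: x0=(-0.3258, -1.2364) x1=(0.4077, -1.2863) x2=(-1.5823, -1.0804) x3=(0.4622, -0.1238)
step 20: x0=(-0.3135, -1.2466) x1=(0.4197, -1.2834) x2=(-1.5641, -1.0683) x3=(0.4573, -0.1097)
step 21: x0=(-0.3017, -1.2568) x1=(0.4320, -1.2804) x2=(-1.5459, -1.0562) x3=(0.4524, -0.0956)
step 22: x0=(-0.2905, -1.2669) x1=(0.4446, -1.2774) x2=(-1.5276, -1.0442) x3=(0.4475, -0.0816)
step 23: x0=(-0.2798, -1.2769) x1=(0.4574, -1.2743) x2=(-1.5093, -1.0321) x3=(0.4426, -0.0676)
step 24: x0=(-0.2695, -1.2870) x1=(0.4705, -1.2712) x2=(-1.4909, -1.0201) x3=(0.4377, -0.0537)
step 25: x0=(-0.2596, -1.2969) x1=(0.4837, -1.2680) x2=(-1.4725, -1.0080) x3=(0.4327, -0.0398)
step 26: x0=(-0.2500, -1.3069) x1=(0.4971, -1.2647) x2=(-1.4540, -0.9960) x3=(0.4278, -0.0260)
step 27: x0=(-0.2405, -1.3168) x1=(0.5105, -1.2614) x2=(-1.4355, -0.9840) x3=(0.4228, -0.0122)
step 28: x0=(-0.2311, -1.3267) x1=(0.5239, -1.2581) x2=(-1.4169, -0.9720) x3=(0.4179, 0.0015)
step 29: x0=(-0.2216, -1.3365) x1=(0.5372, -1.2547) x2=(-1.3983, -0.9600) x3=(0.4129, 0.0152)
step 30: x0=(-0.2119, -1.3462) x1=(0.5503, -1.2513) x2=(-1.3797, -0.9480) x3=(0.4079, 0.0289)
step 31: x0=(-0.2021, -1.3559) x1=(0.5634, -1.2479) x2=(-1.3609, -0.9360) x3=(0.4030, 0.0425)
step 32: x0=(-0.1919, -1.3655) x1=(0.5762, -1.2445) x2=(-1.3422, -0.9241) x3=(0.3980, 0.0561)
step 33: x0=(-0.1815, -1.3749) x1=(0.5888, -1.2411) x2=(-1.3233, -0.9122) x3=(0.3930, 0.0697)
step 34: x0=(-0.1707, -1.3843) x1=(0.6011, -1.2377) x2=(-1.3045, -0.9003) x3=(0.3881, 0.0832)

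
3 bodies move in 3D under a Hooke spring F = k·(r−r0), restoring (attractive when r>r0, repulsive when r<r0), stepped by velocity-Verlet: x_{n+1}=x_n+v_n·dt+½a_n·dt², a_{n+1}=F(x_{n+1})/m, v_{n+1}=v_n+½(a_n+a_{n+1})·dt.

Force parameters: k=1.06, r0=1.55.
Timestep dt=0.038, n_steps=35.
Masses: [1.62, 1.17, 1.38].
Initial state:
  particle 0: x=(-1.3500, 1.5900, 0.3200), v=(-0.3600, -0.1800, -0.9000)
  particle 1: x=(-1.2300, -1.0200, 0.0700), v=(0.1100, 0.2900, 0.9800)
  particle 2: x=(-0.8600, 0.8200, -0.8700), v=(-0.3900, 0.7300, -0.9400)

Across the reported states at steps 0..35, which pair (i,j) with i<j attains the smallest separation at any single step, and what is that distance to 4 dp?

pair (0,2), distance 1.2395

step 0: x0=(-1.3500, 1.5900, 0.3200) x1=(-1.2300, -1.0200, 0.0700) x2=(-0.8600, 0.8200, -0.8700)
step 1: x0=(-1.3637, 1.5827, 0.2858) x1=(-1.2258, -1.0080, 0.1071) x2=(-0.8749, 0.8475, -0.9056)
step 2: x0=(-1.3773, 1.5744, 0.2515) x1=(-1.2215, -0.9939, 0.1440) x2=(-0.8898, 0.8743, -0.9410)
step 3: x0=(-1.3909, 1.5652, 0.2173) x1=(-1.2172, -0.9778, 0.1805) x2=(-0.9048, 0.9005, -0.9760)
step 4: x0=(-1.4045, 1.5550, 0.1831) x1=(-1.2129, -0.9596, 0.2166) x2=(-0.9199, 0.9260, -1.0108)
step 5: x0=(-1.4180, 1.5441, 0.1491) x1=(-1.2085, -0.9394, 0.2522) x2=(-0.9351, 0.9508, -1.0453)
step 6: x0=(-1.4315, 1.5322, 0.1152) x1=(-1.2041, -0.9171, 0.2871) x2=(-0.9503, 0.9749, -1.0794)
step 7: x0=(-1.4450, 1.5196, 0.0814) x1=(-1.1997, -0.8928, 0.3214) x2=(-0.9655, 0.9982, -1.1131)
step 8: x0=(-1.4584, 1.5062, 0.0479) x1=(-1.1953, -0.8665, 0.3548) x2=(-0.9808, 1.0206, -1.1464)
step 9: x0=(-1.4718, 1.4921, 0.0146) x1=(-1.1910, -0.8382, 0.3875) x2=(-0.9961, 1.0423, -1.1793)
step 10: x0=(-1.4852, 1.4772, -0.0184) x1=(-1.1867, -0.8079, 0.4192) x2=(-1.0114, 1.0631, -1.2118)
step 11: x0=(-1.4985, 1.4617, -0.0510) x1=(-1.1824, -0.7757, 0.4499) x2=(-1.0267, 1.0831, -1.2437)
step 12: x0=(-1.5119, 1.4456, -0.0834) x1=(-1.1782, -0.7416, 0.4795) x2=(-1.0419, 1.1022, -1.2752)
step 13: x0=(-1.5252, 1.4288, -0.1154) x1=(-1.1740, -0.7056, 0.5080) x2=(-1.0572, 1.1204, -1.3061)
step 14: x0=(-1.5384, 1.4114, -0.1470) x1=(-1.1700, -0.6678, 0.5353) x2=(-1.0724, 1.1378, -1.3364)
step 15: x0=(-1.5517, 1.3936, -0.1782) x1=(-1.1660, -0.6282, 0.5613) x2=(-1.0875, 1.1543, -1.3662)
step 16: x0=(-1.5649, 1.3752, -0.2090) x1=(-1.1621, -0.5869, 0.5861) x2=(-1.1026, 1.1699, -1.3953)
step 17: x0=(-1.5781, 1.3563, -0.2393) x1=(-1.1584, -0.5440, 0.6094) x2=(-1.1176, 1.1847, -1.4238)
step 18: x0=(-1.5913, 1.3369, -0.2692) x1=(-1.1548, -0.4994, 0.6314) x2=(-1.1326, 1.1986, -1.4516)
step 19: x0=(-1.6045, 1.3172, -0.2987) x1=(-1.1513, -0.4532, 0.6519) x2=(-1.1474, 1.2117, -1.4787)
step 20: x0=(-1.6176, 1.2970, -0.3276) x1=(-1.1479, -0.4056, 0.6708) x2=(-1.1621, 1.2240, -1.5051)
step 21: x0=(-1.6308, 1.2765, -0.3561) x1=(-1.1447, -0.3565, 0.6883) x2=(-1.1767, 1.2355, -1.5307)
step 22: x0=(-1.6440, 1.2557, -0.3841) x1=(-1.1417, -0.3060, 0.7042) x2=(-1.1912, 1.2463, -1.5556)
step 23: x0=(-1.6571, 1.2345, -0.4117) x1=(-1.1388, -0.2542, 0.7185) x2=(-1.2055, 1.2563, -1.5797)
step 24: x0=(-1.6703, 1.2131, -0.4387) x1=(-1.1361, -0.2011, 0.7312) x2=(-1.2196, 1.2655, -1.6030)
step 25: x0=(-1.6834, 1.1914, -0.4653) x1=(-1.1336, -0.1469, 0.7423) x2=(-1.2337, 1.2741, -1.6254)
step 26: x0=(-1.6966, 1.1694, -0.4914) x1=(-1.1313, -0.0915, 0.7517) x2=(-1.2475, 1.2819, -1.6471)
step 27: x0=(-1.7098, 1.1472, -0.5171) x1=(-1.1292, -0.0351, 0.7595) x2=(-1.2612, 1.2892, -1.6678)
step 28: x0=(-1.7230, 1.1248, -0.5423) x1=(-1.1272, 0.0223, 0.7656) x2=(-1.2746, 1.2958, -1.6877)
step 29: x0=(-1.7362, 1.1023, -0.5670) x1=(-1.1255, 0.0807, 0.7701) x2=(-1.2879, 1.3019, -1.7068)
step 30: x0=(-1.7495, 1.0795, -0.5914) x1=(-1.1239, 0.1400, 0.7729) x2=(-1.3010, 1.3074, -1.7249)
step 31: x0=(-1.7628, 1.0566, -0.6153) x1=(-1.1226, 0.2001, 0.7740) x2=(-1.3138, 1.3124, -1.7421)
step 32: x0=(-1.7761, 1.0335, -0.6387) x1=(-1.1215, 0.2609, 0.7735) x2=(-1.3265, 1.3170, -1.7584)
step 33: x0=(-1.7895, 1.0103, -0.6618) x1=(-1.1206, 0.3225, 0.7714) x2=(-1.3389, 1.3211, -1.7738)
step 34: x0=(-1.8029, 0.9870, -0.6844) x1=(-1.1198, 0.3847, 0.7676) x2=(-1.3511, 1.3248, -1.7883)
step 35: x0=(-1.8164, 0.9635, -0.7067) x1=(-1.1194, 0.4475, 0.7622) x2=(-1.3631, 1.3282, -1.8019)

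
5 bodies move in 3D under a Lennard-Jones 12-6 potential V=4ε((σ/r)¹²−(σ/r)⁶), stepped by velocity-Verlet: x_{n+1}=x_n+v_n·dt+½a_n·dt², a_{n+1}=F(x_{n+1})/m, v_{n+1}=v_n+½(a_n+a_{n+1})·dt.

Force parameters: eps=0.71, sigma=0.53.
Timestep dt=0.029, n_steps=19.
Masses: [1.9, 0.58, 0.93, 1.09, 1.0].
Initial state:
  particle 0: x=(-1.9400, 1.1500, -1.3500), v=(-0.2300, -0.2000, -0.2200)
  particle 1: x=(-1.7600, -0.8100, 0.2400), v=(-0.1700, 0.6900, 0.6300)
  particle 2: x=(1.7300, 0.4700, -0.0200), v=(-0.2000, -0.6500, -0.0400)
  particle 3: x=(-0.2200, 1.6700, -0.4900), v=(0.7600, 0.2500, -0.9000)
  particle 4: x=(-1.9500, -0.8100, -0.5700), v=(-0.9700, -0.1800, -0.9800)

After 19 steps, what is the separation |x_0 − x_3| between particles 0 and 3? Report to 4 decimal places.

2.4405

step 0: x0=(-1.9400, 1.1500, -1.3500) x1=(-1.7600, -0.8100, 0.2400) x2=(1.7300, 0.4700, -0.0200) x3=(-0.2200, 1.6700, -0.4900) x4=(-1.9500, -0.8100, -0.5700)
step 1: x0=(-1.9467, 1.1442, -1.3564) x1=(-1.7651, -0.7900, 0.2574) x2=(1.7242, 0.4512, -0.0212) x3=(-0.1980, 1.6772, -0.5161) x4=(-1.9780, -0.8152, -0.5979)
step 2: x0=(-1.9533, 1.1384, -1.3628) x1=(-1.7705, -0.7700, 0.2737) x2=(1.7184, 0.4323, -0.0223) x3=(-0.1759, 1.6845, -0.5422) x4=(-2.0059, -0.8204, -0.6252)
step 3: x0=(-1.9600, 1.1326, -1.3691) x1=(-1.7762, -0.7501, 0.2892) x2=(1.7126, 0.4135, -0.0235) x3=(-0.1539, 1.6917, -0.5683) x4=(-2.0336, -0.8256, -0.6520)
step 4: x0=(-1.9667, 1.1268, -1.3755) x1=(-1.7820, -0.7302, 0.3040) x2=(1.7068, 0.3946, -0.0246) x3=(-0.1319, 1.6990, -0.5944) x4=(-2.0612, -0.8307, -0.6784)
step 5: x0=(-1.9733, 1.1210, -1.3819) x1=(-1.7879, -0.7103, 0.3185) x2=(1.7010, 0.3758, -0.0258) x3=(-0.1098, 1.7062, -0.6205) x4=(-2.0888, -0.8358, -0.7047)
step 6: x0=(-1.9800, 1.1152, -1.3883) x1=(-1.7939, -0.6905, 0.3326) x2=(1.6952, 0.3569, -0.0270) x3=(-0.0878, 1.7135, -0.6466) x4=(-2.1163, -0.8409, -0.7307)
step 7: x0=(-1.9867, 1.1094, -1.3946) x1=(-1.7999, -0.6708, 0.3465) x2=(1.6894, 0.3381, -0.0281) x3=(-0.0658, 1.7207, -0.6727) x4=(-2.1438, -0.8460, -0.7566)
step 8: x0=(-1.9933, 1.1036, -1.4010) x1=(-1.8060, -0.6510, 0.3603) x2=(1.6836, 0.3192, -0.0293) x3=(-0.0437, 1.7280, -0.6988) x4=(-2.1712, -0.8511, -0.7824)
step 9: x0=(-2.0000, 1.0978, -1.4074) x1=(-1.8122, -0.6313, 0.3739) x2=(1.6778, 0.3004, -0.0304) x3=(-0.0217, 1.7352, -0.7249) x4=(-2.1986, -0.8561, -0.8081)
step 10: x0=(-2.0067, 1.0920, -1.4138) x1=(-1.8184, -0.6116, 0.3874) x2=(1.6720, 0.2815, -0.0316) x3=(0.0003, 1.7424, -0.7510) x4=(-2.2260, -0.8611, -0.8338)
step 11: x0=(-2.0133, 1.0861, -1.4201) x1=(-1.8246, -0.5919, 0.4009) x2=(1.6662, 0.2627, -0.0328) x3=(0.0224, 1.7497, -0.7771) x4=(-2.2534, -0.8661, -0.8594)
step 12: x0=(-2.0200, 1.0803, -1.4265) x1=(-1.8309, -0.5722, 0.4142) x2=(1.6603, 0.2438, -0.0339) x3=(0.0444, 1.7569, -0.8032) x4=(-2.2808, -0.8711, -0.8850)
step 13: x0=(-2.0266, 1.0745, -1.4329) x1=(-1.8371, -0.5525, 0.4276) x2=(1.6545, 0.2250, -0.0351) x3=(0.0664, 1.7642, -0.8293) x4=(-2.3081, -0.8761, -0.9106)
step 14: x0=(-2.0333, 1.0687, -1.4392) x1=(-1.8434, -0.5329, 0.4409) x2=(1.6487, 0.2061, -0.0363) x3=(0.0885, 1.7714, -0.8554) x4=(-2.3355, -0.8811, -0.9361)
step 15: x0=(-2.0400, 1.0629, -1.4456) x1=(-1.8497, -0.5132, 0.4541) x2=(1.6429, 0.1873, -0.0374) x3=(0.1105, 1.7786, -0.8815) x4=(-2.3628, -0.8861, -0.9617)
step 16: x0=(-2.0466, 1.0571, -1.4520) x1=(-1.8559, -0.4936, 0.4674) x2=(1.6371, 0.1685, -0.0386) x3=(0.1325, 1.7859, -0.9076) x4=(-2.3902, -0.8911, -0.9872)
step 17: x0=(-2.0533, 1.0513, -1.4583) x1=(-1.8622, -0.4739, 0.4806) x2=(1.6313, 0.1496, -0.0398) x3=(0.1545, 1.7931, -0.9338) x4=(-2.4175, -0.8960, -1.0127)
step 18: x0=(-2.0599, 1.0455, -1.4647) x1=(-1.8685, -0.4543, 0.4938) x2=(1.6255, 0.1308, -0.0409) x3=(0.1766, 1.8003, -0.9599) x4=(-2.4448, -0.9010, -1.0382)
step 19: x0=(-2.0666, 1.0396, -1.4711) x1=(-1.8748, -0.4346, 0.5070) x2=(1.6197, 0.1119, -0.0421) x3=(0.1986, 1.8076, -0.9860) x4=(-2.4722, -0.9060, -1.0637)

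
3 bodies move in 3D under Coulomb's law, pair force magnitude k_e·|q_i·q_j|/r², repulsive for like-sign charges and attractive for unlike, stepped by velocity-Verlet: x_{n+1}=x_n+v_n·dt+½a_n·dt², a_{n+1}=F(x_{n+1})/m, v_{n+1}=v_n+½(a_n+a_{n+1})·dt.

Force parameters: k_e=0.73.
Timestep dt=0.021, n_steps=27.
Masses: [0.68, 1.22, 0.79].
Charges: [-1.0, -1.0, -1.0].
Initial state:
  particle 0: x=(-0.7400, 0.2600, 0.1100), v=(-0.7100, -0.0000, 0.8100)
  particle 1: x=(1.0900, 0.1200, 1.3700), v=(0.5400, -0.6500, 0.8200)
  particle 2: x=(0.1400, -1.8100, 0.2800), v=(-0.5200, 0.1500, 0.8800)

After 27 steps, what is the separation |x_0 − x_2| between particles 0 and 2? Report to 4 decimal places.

step 0: x0=(-0.7400, 0.2600, 0.1100) x1=(1.0900, 0.1200, 1.3700) x2=(0.1400, -1.8100, 0.2800)
step 1: x0=(-0.7550, 0.2600, 0.1270) x1=(1.1014, 0.1064, 1.3872) x2=(0.1291, -1.8069, 0.2985)
step 2: x0=(-0.7700, 0.2602, 0.1439) x1=(1.1128, 0.0928, 1.4045) x2=(0.1182, -1.8040, 0.3169)
step 3: x0=(-0.7852, 0.2604, 0.1608) x1=(1.1243, 0.0792, 1.4219) x2=(0.1073, -1.8011, 0.3353)
step 4: x0=(-0.8005, 0.2607, 0.1776) x1=(1.1359, 0.0657, 1.4393) x2=(0.0963, -1.7984, 0.3537)
step 5: x0=(-0.8160, 0.2611, 0.1943) x1=(1.1475, 0.0522, 1.4567) x2=(0.0854, -1.7959, 0.3721)
step 6: x0=(-0.8315, 0.2617, 0.2110) x1=(1.1591, 0.0387, 1.4742) x2=(0.0745, -1.7934, 0.3904)
step 7: x0=(-0.8471, 0.2623, 0.2277) x1=(1.1709, 0.0252, 1.4917) x2=(0.0636, -1.7911, 0.4087)
step 8: x0=(-0.8629, 0.2630, 0.2442) x1=(1.1827, 0.0118, 1.5093) x2=(0.0527, -1.7889, 0.4270)
step 9: x0=(-0.8787, 0.2637, 0.2608) x1=(1.1945, -0.0016, 1.5269) x2=(0.0418, -1.7869, 0.4453)
step 10: x0=(-0.8947, 0.2646, 0.2773) x1=(1.2065, -0.0149, 1.5446) x2=(0.0309, -1.7849, 0.4635)
step 11: x0=(-0.9107, 0.2656, 0.2937) x1=(1.2184, -0.0282, 1.5623) x2=(0.0200, -1.7831, 0.4817)
step 12: x0=(-0.9269, 0.2667, 0.3101) x1=(1.2305, -0.0415, 1.5801) x2=(0.0090, -1.7815, 0.4999)
step 13: x0=(-0.9431, 0.2678, 0.3265) x1=(1.2426, -0.0548, 1.5979) x2=(-0.0019, -1.7799, 0.5181)
step 14: x0=(-0.9595, 0.2691, 0.3428) x1=(1.2547, -0.0680, 1.6157) x2=(-0.0128, -1.7785, 0.5362)
step 15: x0=(-0.9760, 0.2704, 0.3591) x1=(1.2669, -0.0812, 1.6336) x2=(-0.0237, -1.7772, 0.5543)
step 16: x0=(-0.9925, 0.2719, 0.3753) x1=(1.2792, -0.0944, 1.6515) x2=(-0.0347, -1.7760, 0.5724)
step 17: x0=(-1.0092, 0.2734, 0.3915) x1=(1.2915, -0.1076, 1.6694) x2=(-0.0456, -1.7749, 0.5904)
step 18: x0=(-1.0260, 0.2750, 0.4076) x1=(1.3039, -0.1207, 1.6874) x2=(-0.0566, -1.7740, 0.6085)
step 19: x0=(-1.0428, 0.2767, 0.4237) x1=(1.3164, -0.1338, 1.7055) x2=(-0.0675, -1.7731, 0.6265)
step 20: x0=(-1.0598, 0.2785, 0.4398) x1=(1.3289, -0.1469, 1.7235) x2=(-0.0785, -1.7724, 0.6444)
step 21: x0=(-1.0768, 0.2804, 0.4558) x1=(1.3414, -0.1599, 1.7417) x2=(-0.0895, -1.7718, 0.6624)
step 22: x0=(-1.0939, 0.2824, 0.4718) x1=(1.3540, -0.1729, 1.7598) x2=(-0.1004, -1.7714, 0.6803)
step 23: x0=(-1.1112, 0.2845, 0.4878) x1=(1.3667, -0.1859, 1.7780) x2=(-0.1114, -1.7710, 0.6982)
step 24: x0=(-1.1285, 0.2867, 0.5037) x1=(1.3795, -0.1989, 1.7962) x2=(-0.1224, -1.7708, 0.7161)
step 25: x0=(-1.1459, 0.2889, 0.5196) x1=(1.3922, -0.2119, 1.8144) x2=(-0.1334, -1.7707, 0.7340)
step 26: x0=(-1.1634, 0.2913, 0.5354) x1=(1.4051, -0.2248, 1.8327) x2=(-0.1444, -1.7706, 0.7518)
step 27: x0=(-1.1810, 0.2937, 0.5513) x1=(1.4180, -0.2377, 1.8510) x2=(-0.1555, -1.7707, 0.7696)

2.3154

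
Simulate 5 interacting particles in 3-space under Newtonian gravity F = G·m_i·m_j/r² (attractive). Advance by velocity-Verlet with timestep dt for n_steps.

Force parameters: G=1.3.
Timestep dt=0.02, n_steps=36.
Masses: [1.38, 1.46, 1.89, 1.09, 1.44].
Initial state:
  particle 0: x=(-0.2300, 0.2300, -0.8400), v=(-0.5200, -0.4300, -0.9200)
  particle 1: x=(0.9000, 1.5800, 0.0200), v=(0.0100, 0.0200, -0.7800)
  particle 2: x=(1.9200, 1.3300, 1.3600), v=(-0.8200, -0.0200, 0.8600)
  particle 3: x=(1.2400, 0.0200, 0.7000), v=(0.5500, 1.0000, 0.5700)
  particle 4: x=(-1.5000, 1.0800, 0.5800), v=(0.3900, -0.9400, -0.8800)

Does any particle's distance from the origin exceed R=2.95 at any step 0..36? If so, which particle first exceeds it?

no

step 0: x0=(-0.2300, 0.2300, -0.8400) x1=(0.9000, 1.5800, 0.0200) x2=(1.9200, 1.3300, 1.3600) x3=(1.2400, 0.0200, 0.7000) x4=(-1.5000, 1.0800, 0.5800)
step 1: x0=(-0.2403, 0.2215, -0.8582) x1=(0.9002, 1.5802, 0.0045) x2=(1.9034, 1.3295, 1.3770) x3=(1.2510, 0.0403, 0.7114) x4=(-1.4920, 1.0612, 0.5623)
step 2: x0=(-0.2505, 0.2133, -0.8761) x1=(0.9004, 1.5801, -0.0106) x2=(1.8865, 1.3289, 1.3937) x3=(1.2618, 0.0612, 0.7227) x4=(-1.4837, 1.0423, 0.5446)
step 3: x0=(-0.2605, 0.2052, -0.8936) x1=(0.9007, 1.5795, -0.0255) x2=(1.8692, 1.3280, 1.4100) x3=(1.2726, 0.0826, 0.7339) x4=(-1.4750, 1.0233, 0.5267)
step 4: x0=(-0.2704, 0.1974, -0.9108) x1=(0.9009, 1.5787, -0.0401) x2=(1.8517, 1.3270, 1.4259) x3=(1.2834, 0.1047, 0.7452) x4=(-1.4660, 1.0043, 0.5086)
step 5: x0=(-0.2802, 0.1898, -0.9276) x1=(0.9011, 1.5774, -0.0544) x2=(1.8337, 1.3258, 1.4415) x3=(1.2940, 0.1273, 0.7564) x4=(-1.4565, 0.9853, 0.4905)
step 6: x0=(-0.2898, 0.1825, -0.9441) x1=(0.9013, 1.5758, -0.0683) x2=(1.8155, 1.3244, 1.4567) x3=(1.3046, 0.1506, 0.7675) x4=(-1.4468, 0.9662, 0.4722)
step 7: x0=(-0.2993, 0.1753, -0.9602) x1=(0.9015, 1.5739, -0.0820) x2=(1.7970, 1.3228, 1.4714) x3=(1.3151, 0.1745, 0.7787) x4=(-1.4366, 0.9470, 0.4538)
step 8: x0=(-0.3087, 0.1684, -0.9759) x1=(0.9017, 1.5715, -0.0954) x2=(1.7781, 1.3209, 1.4858) x3=(1.3256, 0.1991, 0.7898) x4=(-1.4261, 0.9278, 0.4353)
step 9: x0=(-0.3180, 0.1618, -0.9913) x1=(0.9019, 1.5689, -0.1084) x2=(1.7589, 1.3188, 1.4998) x3=(1.3359, 0.2242, 0.8010) x4=(-1.4152, 0.9085, 0.4167)
step 10: x0=(-0.3272, 0.1553, -1.0064) x1=(0.9020, 1.5659, -0.1211) x2=(1.7395, 1.3165, 1.5134) x3=(1.3462, 0.2501, 0.8122) x4=(-1.4040, 0.8892, 0.3979)
step 11: x0=(-0.3363, 0.1491, -1.0211) x1=(0.9021, 1.5625, -0.1336) x2=(1.7197, 1.3140, 1.5265) x3=(1.3564, 0.2766, 0.8234) x4=(-1.3924, 0.8698, 0.3790)
step 12: x0=(-0.3452, 0.1432, -1.0355) x1=(0.9022, 1.5588, -0.1456) x2=(1.6997, 1.3111, 1.5392) x3=(1.3665, 0.3037, 0.8347) x4=(-1.3803, 0.8504, 0.3600)
step 13: x0=(-0.3541, 0.1374, -1.0495) x1=(0.9022, 1.5548, -0.1574) x2=(1.6794, 1.3080, 1.5514) x3=(1.3766, 0.3316, 0.8460) x4=(-1.3680, 0.8310, 0.3408)
step 14: x0=(-0.3629, 0.1319, -1.0631) x1=(0.9022, 1.5504, -0.1688) x2=(1.6588, 1.3046, 1.5632) x3=(1.3865, 0.3602, 0.8575) x4=(-1.3552, 0.8115, 0.3215)
step 15: x0=(-0.3716, 0.1266, -1.0764) x1=(0.9021, 1.5457, -0.1799) x2=(1.6380, 1.3009, 1.5745) x3=(1.3964, 0.3896, 0.8691) x4=(-1.3420, 0.7920, 0.3020)
step 16: x0=(-0.3803, 0.1216, -1.0893) x1=(0.9020, 1.5406, -0.1907) x2=(1.6169, 1.2969, 1.5853) x3=(1.4061, 0.4196, 0.8808) x4=(-1.3285, 0.7725, 0.2824)
step 17: x0=(-0.3888, 0.1167, -1.1018) x1=(0.9018, 1.5352, -0.2011) x2=(1.5955, 1.2925, 1.5956) x3=(1.4158, 0.4505, 0.8927) x4=(-1.3145, 0.7529, 0.2627)
step 18: x0=(-0.3973, 0.1122, -1.1140) x1=(0.9015, 1.5295, -0.2112) x2=(1.5739, 1.2878, 1.6053) x3=(1.4253, 0.4821, 0.9048) x4=(-1.3002, 0.7333, 0.2428)
step 19: x0=(-0.4057, 0.1078, -1.1258) x1=(0.9013, 1.5235, -0.2209) x2=(1.5521, 1.2827, 1.6144) x3=(1.4347, 0.5146, 0.9172) x4=(-1.2855, 0.7136, 0.2228)
step 20: x0=(-0.4141, 0.1037, -1.1372) x1=(0.9009, 1.5172, -0.2303) x2=(1.5300, 1.2772, 1.6229) x3=(1.4440, 0.5479, 0.9298) x4=(-1.2703, 0.6939, 0.2026)
step 21: x0=(-0.4223, 0.0998, -1.1482) x1=(0.9005, 1.5105, -0.2393) x2=(1.5078, 1.2714, 1.6308) x3=(1.4531, 0.5821, 0.9429) x4=(-1.2548, 0.6742, 0.1822)
step 22: x0=(-0.4306, 0.0962, -1.1588) x1=(0.9000, 1.5036, -0.2480) x2=(1.4853, 1.2650, 1.6380) x3=(1.4619, 0.6171, 0.9563) x4=(-1.2388, 0.6545, 0.1617)
step 23: x0=(-0.4388, 0.0928, -1.1690) x1=(0.8994, 1.4963, -0.2563) x2=(1.4627, 1.2583, 1.6445) x3=(1.4706, 0.6531, 0.9703) x4=(-1.2225, 0.6348, 0.1410)
step 24: x0=(-0.4469, 0.0897, -1.1789) x1=(0.8988, 1.4887, -0.2643) x2=(1.4400, 1.2510, 1.6502) x3=(1.4790, 0.6900, 0.9848) x4=(-1.2057, 0.6150, 0.1201)
step 25: x0=(-0.4550, 0.0868, -1.1882) x1=(0.8981, 1.4808, -0.2718) x2=(1.4171, 1.2433, 1.6551) x3=(1.4871, 0.7279, 1.0000) x4=(-1.1885, 0.5952, 0.0991)
step 26: x0=(-0.4630, 0.0841, -1.1972) x1=(0.8973, 1.4727, -0.2791) x2=(1.3941, 1.2351, 1.6591) x3=(1.4948, 0.7668, 1.0159) x4=(-1.1709, 0.5754, 0.0779)
step 27: x0=(-0.4710, 0.0817, -1.2057) x1=(0.8964, 1.4642, -0.2859) x2=(1.3712, 1.2263, 1.6621) x3=(1.5021, 0.8066, 1.0328) x4=(-1.1528, 0.5556, 0.0564)
step 28: x0=(-0.4790, 0.0795, -1.2138) x1=(0.8954, 1.4555, -0.2924) x2=(1.3482, 1.2170, 1.6641) x3=(1.5089, 0.8475, 1.0507) x4=(-1.1344, 0.5358, 0.0348)
step 29: x0=(-0.4869, 0.0776, -1.2214) x1=(0.8944, 1.4465, -0.2985) x2=(1.3254, 1.2071, 1.6649) x3=(1.5150, 0.8894, 1.0697) x4=(-1.1155, 0.5160, 0.0129)
step 30: x0=(-0.4948, 0.0759, -1.2286) x1=(0.8932, 1.4372, -0.3042) x2=(1.3027, 1.1967, 1.6644) x3=(1.5203, 0.9322, 1.0902) x4=(-1.0962, 0.4961, -0.0092)
step 31: x0=(-0.5027, 0.0745, -1.2352) x1=(0.8919, 1.4277, -0.3095) x2=(1.2803, 1.1858, 1.6626) x3=(1.5246, 0.9760, 1.1121) x4=(-1.0764, 0.4763, -0.0315)
step 32: x0=(-0.5106, 0.0733, -1.2414) x1=(0.8906, 1.4180, -0.3145) x2=(1.2583, 1.1745, 1.6593) x3=(1.5278, 1.0207, 1.1359) x4=(-1.0562, 0.4565, -0.0541)
step 33: x0=(-0.5185, 0.0724, -1.2470) x1=(0.8891, 1.4079, -0.3191) x2=(1.2369, 1.1627, 1.6545) x3=(1.5296, 1.0660, 1.1615) x4=(-1.0355, 0.4366, -0.0769)
step 34: x0=(-0.5263, 0.0717, -1.2521) x1=(0.8875, 1.3977, -0.3233) x2=(1.2162, 1.1506, 1.6479) x3=(1.5297, 1.1118, 1.1893) x4=(-1.0145, 0.4168, -0.1000)
step 35: x0=(-0.5341, 0.0713, -1.2566) x1=(0.8858, 1.3872, -0.3271) x2=(1.1964, 1.1384, 1.6395) x3=(1.5278, 1.1579, 1.2194) x4=(-0.9929, 0.3970, -0.1234)
step 36: x0=(-0.5420, 0.0712, -1.2605) x1=(0.8839, 1.3765, -0.3306) x2=(1.1777, 1.1262, 1.6293) x3=(1.5236, 1.2038, 1.2518) x4=(-0.9709, 0.3771, -0.1472)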